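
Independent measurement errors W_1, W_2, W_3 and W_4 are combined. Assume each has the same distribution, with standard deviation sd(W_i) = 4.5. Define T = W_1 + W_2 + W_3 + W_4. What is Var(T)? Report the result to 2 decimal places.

Var(W_i) = (4.5)² = 20.25
By independence, Var(T) = (1)²Var(W_1) + (1)²Var(W_2) + (1)²Var(W_3) + (1)²Var(W_4)
= (1)²·20.25 + (1)²·20.25 + (1)²·20.25 + (1)²·20.25 = 81

81.00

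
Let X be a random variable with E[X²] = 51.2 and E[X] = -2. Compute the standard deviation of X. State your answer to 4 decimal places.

6.8702

var(X) = 51.2 − (-2)² = 47.2
SD(X) = √47.2 ≈ 6.8702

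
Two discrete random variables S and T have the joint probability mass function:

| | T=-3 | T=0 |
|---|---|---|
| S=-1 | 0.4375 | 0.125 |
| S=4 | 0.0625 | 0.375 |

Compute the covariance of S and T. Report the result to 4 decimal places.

E[S] = 1.1875,  E[T] = -1.5
E[ST] = 0.5625
cov(S,T) = E[ST] − E[S]E[T] = 0.5625 − (1.1875)(-1.5) = 2.34375

2.3438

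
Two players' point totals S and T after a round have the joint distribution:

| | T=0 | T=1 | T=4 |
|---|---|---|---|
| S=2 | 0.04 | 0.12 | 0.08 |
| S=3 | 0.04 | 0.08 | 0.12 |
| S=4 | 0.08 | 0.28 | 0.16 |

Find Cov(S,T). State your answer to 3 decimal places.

-0.058

E[S] = 3.28,  E[T] = 1.92
E[ST] = 6.24
Cov(S,T) = E[ST] − E[S]E[T] = 6.24 − (3.28)(1.92) = -0.0576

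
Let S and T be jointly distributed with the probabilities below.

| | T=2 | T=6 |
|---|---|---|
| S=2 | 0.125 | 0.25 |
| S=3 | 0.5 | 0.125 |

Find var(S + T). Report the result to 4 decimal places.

3.1094

E[S] = 2.625,  E[T] = 3.5,  E[ST] = 8.75
var(S) = 7.125 − (2.625)² = 0.234375;  var(T) = 16 − (3.5)² = 3.75
cov(S,T) = 8.75 − (2.625)(3.5) = -0.4375
var(S + T) = (1)²·0.234375 + (1)²·3.75 + 2·(1)·(1)·-0.4375 = 3.109375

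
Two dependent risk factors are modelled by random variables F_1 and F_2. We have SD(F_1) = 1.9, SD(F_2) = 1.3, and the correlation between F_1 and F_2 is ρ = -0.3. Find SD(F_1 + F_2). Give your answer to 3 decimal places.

1.954

var(F_1) = (1.9)² = 3.61;  var(F_2) = (1.3)² = 1.69
Cov(F_1,F_2) = ρ·SD(F_1)·SD(F_2) = -0.3·1.9·1.3 = -0.741
var(F_1 + F_2) = (1)²·var(F_1) + (1)²·var(F_2) + 2·(1)·(1)·Cov(F_1,F_2)
= 1·3.61 + 1·1.69 + 2·-0.741 = 3.818
SD(F_1 + F_2) = √3.818 ≈ 1.954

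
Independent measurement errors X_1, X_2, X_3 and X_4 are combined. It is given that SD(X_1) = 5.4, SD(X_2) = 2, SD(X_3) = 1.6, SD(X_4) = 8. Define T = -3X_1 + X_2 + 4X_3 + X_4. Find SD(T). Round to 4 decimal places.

19.2717

Var(X_1) = 29.16, Var(X_2) = 4, Var(X_3) = 2.56, Var(X_4) = 64
By independence, Var(T) = (-3)²Var(X_1) + (1)²Var(X_2) + (4)²Var(X_3) + (1)²Var(X_4)
= (-3)²·29.16 + (1)²·4 + (4)²·2.56 + (1)²·64 = 371.4
SD(T) = √371.4 ≈ 19.2717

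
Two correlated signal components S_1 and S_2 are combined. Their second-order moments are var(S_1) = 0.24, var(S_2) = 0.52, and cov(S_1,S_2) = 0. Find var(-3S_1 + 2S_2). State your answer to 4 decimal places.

4.2400

var(-3S_1 + 2S_2) = (-3)²·var(S_1) + (2)²·var(S_2) + 2·(-3)·(2)·cov(S_1,S_2)
= 9·0.24 + 4·0.52 + -12·0 = 4.24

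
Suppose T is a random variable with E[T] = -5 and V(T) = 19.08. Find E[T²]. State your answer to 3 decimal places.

44.080

E[T²] = V(T) + (E[T])² = 19.08 + (-5)² = 44.08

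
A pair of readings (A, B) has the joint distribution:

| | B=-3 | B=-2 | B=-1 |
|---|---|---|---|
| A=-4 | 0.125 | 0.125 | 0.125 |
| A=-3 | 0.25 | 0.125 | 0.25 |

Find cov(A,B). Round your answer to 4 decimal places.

0.0000

E[A] = -3.375,  E[B] = -2
E[AB] = 6.75
cov(A,B) = E[AB] − E[A]E[B] = 6.75 − (-3.375)(-2) = 0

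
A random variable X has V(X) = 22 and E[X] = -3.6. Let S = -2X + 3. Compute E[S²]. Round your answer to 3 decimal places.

E[-2X + 3] = -2·-3.6 + 3 = 10.2
V(-2X + 3) = (-2)²·22 = 88
E[S²] = V(S) + (E[S])² = 88 + (10.2)² = 192.04

192.040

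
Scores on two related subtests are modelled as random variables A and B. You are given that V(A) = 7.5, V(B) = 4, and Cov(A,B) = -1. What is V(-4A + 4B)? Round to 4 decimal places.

V(-4A + 4B) = (-4)²·V(A) + (4)²·V(B) + 2·(-4)·(4)·Cov(A,B)
= 16·7.5 + 16·4 + -32·-1 = 216

216.0000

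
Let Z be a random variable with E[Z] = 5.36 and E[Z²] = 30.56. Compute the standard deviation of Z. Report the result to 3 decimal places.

1.353

var(Z) = 30.56 − (5.36)² = 1.8304
SD(Z) = √1.8304 ≈ 1.353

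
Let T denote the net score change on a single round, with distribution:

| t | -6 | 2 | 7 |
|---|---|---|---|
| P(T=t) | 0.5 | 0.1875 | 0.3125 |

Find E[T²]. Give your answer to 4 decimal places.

E[T²] = (-6)²(0.5) + (2)²(0.1875) + (7)²(0.3125) = 34.0625

34.0625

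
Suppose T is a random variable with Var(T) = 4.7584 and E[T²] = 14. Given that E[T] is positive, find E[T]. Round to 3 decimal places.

3.040

(E[T])² = E[T²] − Var(T) = 14 − 4.7584 = 9.2416
E[T] = √9.2416 = 3.04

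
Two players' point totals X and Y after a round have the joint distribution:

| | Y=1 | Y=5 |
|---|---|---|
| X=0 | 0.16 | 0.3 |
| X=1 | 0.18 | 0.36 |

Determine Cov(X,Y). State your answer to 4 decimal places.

E[X] = 0.54,  E[Y] = 3.64
E[XY] = 1.98
Cov(X,Y) = E[XY] − E[X]E[Y] = 1.98 − (0.54)(3.64) = 0.0144

0.0144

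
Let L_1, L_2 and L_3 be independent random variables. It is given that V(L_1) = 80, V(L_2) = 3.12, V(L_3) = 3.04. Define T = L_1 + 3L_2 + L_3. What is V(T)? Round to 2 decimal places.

111.12

By independence, V(T) = (1)²V(L_1) + (3)²V(L_2) + (1)²V(L_3)
= (1)²·80 + (3)²·3.12 + (1)²·3.04 = 111.12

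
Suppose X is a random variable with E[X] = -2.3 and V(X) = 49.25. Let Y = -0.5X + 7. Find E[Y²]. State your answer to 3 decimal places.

78.735

E[-0.5X + 7] = -0.5·-2.3 + 7 = 8.15
V(-0.5X + 7) = (-0.5)²·49.25 = 12.3125
E[Y²] = V(Y) + (E[Y])² = 12.3125 + (8.15)² = 78.735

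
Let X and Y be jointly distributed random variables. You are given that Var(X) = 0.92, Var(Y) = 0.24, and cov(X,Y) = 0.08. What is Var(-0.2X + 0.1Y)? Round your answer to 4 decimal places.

Var(-0.2X + 0.1Y) = (-0.2)²·Var(X) + (0.1)²·Var(Y) + 2·(-0.2)·(0.1)·cov(X,Y)
= 0.04·0.92 + 0.01·0.24 + -0.04·0.08 = 0.036

0.0360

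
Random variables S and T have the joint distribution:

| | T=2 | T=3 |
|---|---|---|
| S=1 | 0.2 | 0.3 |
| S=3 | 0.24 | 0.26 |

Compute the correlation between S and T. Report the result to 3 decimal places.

-0.081

E[S] = 2,  E[T] = 2.56
E[ST] = 5.08
cov(S,T) = E[ST] − E[S]E[T] = 5.08 − (2)(2.56) = -0.04
Var(S) = 1,  Var(T) = 0.2464
ρ = -0.04 / √(1·0.2464) ≈ -0.081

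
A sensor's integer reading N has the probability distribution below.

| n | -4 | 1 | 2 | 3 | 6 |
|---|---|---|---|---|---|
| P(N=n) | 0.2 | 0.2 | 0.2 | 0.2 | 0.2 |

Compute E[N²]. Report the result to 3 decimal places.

13.200

E[N²] = (-4)²(0.2) + (1)²(0.2) + (2)²(0.2) + (3)²(0.2) + (6)²(0.2) = 13.2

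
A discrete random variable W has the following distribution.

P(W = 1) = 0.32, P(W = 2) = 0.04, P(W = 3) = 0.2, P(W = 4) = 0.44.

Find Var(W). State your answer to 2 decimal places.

1.70

E[W] = (1)(0.32) + (2)(0.04) + (3)(0.2) + (4)(0.44) = 2.76
E[W²] = (1)²(0.32) + (2)²(0.04) + (3)²(0.2) + (4)²(0.44) = 9.32
Var(W) = E[W²] − (E[W])² = 9.32 − (2.76)² = 1.7024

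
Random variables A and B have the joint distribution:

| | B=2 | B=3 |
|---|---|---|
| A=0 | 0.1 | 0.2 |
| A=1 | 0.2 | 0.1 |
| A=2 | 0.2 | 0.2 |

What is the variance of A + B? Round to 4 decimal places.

E[A] = 1.1,  E[B] = 2.5,  E[AB] = 2.7
Var(A) = 1.9 − (1.1)² = 0.69;  Var(B) = 6.5 − (2.5)² = 0.25
cov(A,B) = 2.7 − (1.1)(2.5) = -0.05
Var(A + B) = (1)²·0.69 + (1)²·0.25 + 2·(1)·(1)·-0.05 = 0.84

0.8400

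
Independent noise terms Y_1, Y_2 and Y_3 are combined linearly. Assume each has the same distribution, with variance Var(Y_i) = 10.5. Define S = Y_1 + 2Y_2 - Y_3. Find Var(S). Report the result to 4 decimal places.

63.0000

By independence, Var(S) = (1)²Var(Y_1) + (2)²Var(Y_2) + (-1)²Var(Y_3)
= (1)²·10.5 + (2)²·10.5 + (-1)²·10.5 = 63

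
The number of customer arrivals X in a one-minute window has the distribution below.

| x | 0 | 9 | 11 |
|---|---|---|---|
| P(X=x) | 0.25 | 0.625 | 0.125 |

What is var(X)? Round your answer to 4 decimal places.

E[X] = (0)(0.25) + (9)(0.625) + (11)(0.125) = 7
E[X²] = (0)²(0.25) + (9)²(0.625) + (11)²(0.125) = 65.75
var(X) = E[X²] − (E[X])² = 65.75 − (7)² = 16.75

16.7500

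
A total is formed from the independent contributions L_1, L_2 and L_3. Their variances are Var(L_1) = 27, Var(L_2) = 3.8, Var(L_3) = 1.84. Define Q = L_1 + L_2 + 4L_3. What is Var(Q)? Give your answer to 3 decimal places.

By independence, Var(Q) = (1)²Var(L_1) + (1)²Var(L_2) + (4)²Var(L_3)
= (1)²·27 + (1)²·3.8 + (4)²·1.84 = 60.24

60.240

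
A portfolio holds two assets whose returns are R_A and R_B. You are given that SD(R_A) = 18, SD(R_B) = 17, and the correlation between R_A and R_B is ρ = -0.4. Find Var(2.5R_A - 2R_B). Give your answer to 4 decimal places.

4405.0000

Var(R_A) = (18)² = 324;  Var(R_B) = (17)² = 289
Cov(R_A,R_B) = ρ·SD(R_A)·SD(R_B) = -0.4·18·17 = -122.4
Var(2.5R_A - 2R_B) = (2.5)²·Var(R_A) + (-2)²·Var(R_B) + 2·(2.5)·(-2)·Cov(R_A,R_B)
= 6.25·324 + 4·289 + -10·-122.4 = 4405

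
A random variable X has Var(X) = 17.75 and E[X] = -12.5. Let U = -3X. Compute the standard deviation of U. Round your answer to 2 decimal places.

Var(-3X) = (-3)²·17.75 = 159.75
SD(U) = √159.75 ≈ 12.64

12.64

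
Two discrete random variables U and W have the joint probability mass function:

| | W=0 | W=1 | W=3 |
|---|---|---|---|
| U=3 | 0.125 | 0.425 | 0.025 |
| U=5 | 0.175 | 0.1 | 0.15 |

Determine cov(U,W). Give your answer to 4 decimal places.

0.2075

E[U] = 3.85,  E[W] = 1.05
E[UW] = 4.25
cov(U,W) = E[UW] − E[U]E[W] = 4.25 − (3.85)(1.05) = 0.2075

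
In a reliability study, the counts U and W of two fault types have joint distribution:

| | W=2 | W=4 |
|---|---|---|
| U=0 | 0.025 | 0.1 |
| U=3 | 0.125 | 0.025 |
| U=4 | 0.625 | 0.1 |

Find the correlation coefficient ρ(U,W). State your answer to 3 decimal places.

E[U] = 3.35,  E[W] = 2.45
E[UW] = 7.65
cov(U,W) = E[UW] − E[U]E[W] = 7.65 − (3.35)(2.45) = -0.5575
Var(U) = 1.7275,  Var(W) = 0.6975
ρ = -0.5575 / √(1.7275·0.6975) ≈ -0.508

-0.508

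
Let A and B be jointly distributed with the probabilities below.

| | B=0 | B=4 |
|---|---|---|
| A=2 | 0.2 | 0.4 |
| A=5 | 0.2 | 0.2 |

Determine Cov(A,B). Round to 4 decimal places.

E[A] = 3.2,  E[B] = 2.4
E[AB] = 7.2
Cov(A,B) = E[AB] − E[A]E[B] = 7.2 − (3.2)(2.4) = -0.48

-0.4800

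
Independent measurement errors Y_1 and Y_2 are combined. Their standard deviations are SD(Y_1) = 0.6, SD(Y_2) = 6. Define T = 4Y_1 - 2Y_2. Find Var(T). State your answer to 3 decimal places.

Var(Y_1) = 0.36, Var(Y_2) = 36
By independence, Var(T) = (4)²Var(Y_1) + (-2)²Var(Y_2)
= (4)²·0.36 + (-2)²·36 = 149.76

149.760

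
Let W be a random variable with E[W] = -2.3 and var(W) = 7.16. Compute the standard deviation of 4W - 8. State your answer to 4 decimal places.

var(4W - 8) = (4)²·7.16 = 114.56
sd(4W - 8) = √114.56 ≈ 10.7033

10.7033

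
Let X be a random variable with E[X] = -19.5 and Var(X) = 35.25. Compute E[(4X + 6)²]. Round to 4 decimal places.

5748.0000

E[4X + 6] = 4·-19.5 + 6 = -72
Var(4X + 6) = (4)²·35.25 = 564
E[(4X + 6)²] = Var((4X + 6)) + (E[(4X + 6)])² = 564 + (-72)² = 5748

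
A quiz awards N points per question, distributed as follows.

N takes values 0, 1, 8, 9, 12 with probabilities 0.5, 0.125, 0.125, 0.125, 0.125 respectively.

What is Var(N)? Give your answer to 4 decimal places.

E[N] = (0)(0.5) + (1)(0.125) + (8)(0.125) + (9)(0.125) + (12)(0.125) = 3.75
E[N²] = (0)²(0.5) + (1)²(0.125) + (8)²(0.125) + (9)²(0.125) + (12)²(0.125) = 36.25
Var(N) = E[N²] − (E[N])² = 36.25 − (3.75)² = 22.1875

22.1875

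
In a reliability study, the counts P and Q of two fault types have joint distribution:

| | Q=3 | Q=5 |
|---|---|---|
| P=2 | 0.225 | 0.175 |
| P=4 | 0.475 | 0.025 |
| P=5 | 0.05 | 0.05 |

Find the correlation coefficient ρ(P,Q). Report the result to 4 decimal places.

-0.2624

E[P] = 3.3,  E[Q] = 3.5
E[PQ] = 11.3
Cov(P,Q) = E[PQ] − E[P]E[Q] = 11.3 − (3.3)(3.5) = -0.25
var(P) = 1.21,  var(Q) = 0.75
ρ = -0.25 / √(1.21·0.75) ≈ -0.2624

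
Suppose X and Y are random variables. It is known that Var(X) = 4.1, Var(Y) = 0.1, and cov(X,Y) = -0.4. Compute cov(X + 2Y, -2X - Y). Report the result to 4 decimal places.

-6.4000

cov(X + 2Y, -2X - Y) = (1)(-2)Var(X) + (2)(-1)Var(Y) + [(1)(-1) + (2)(-2)]cov(X,Y)
= -2·4.1 + -2·0.1 + -5·-0.4 = -6.4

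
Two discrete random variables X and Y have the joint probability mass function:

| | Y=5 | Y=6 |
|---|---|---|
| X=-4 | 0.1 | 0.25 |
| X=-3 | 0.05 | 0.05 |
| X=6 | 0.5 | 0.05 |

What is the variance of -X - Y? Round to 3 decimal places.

21.148

E[X] = 1.6,  E[Y] = 5.35,  E[XY] = 7.15
V(X) = 26.3 − (1.6)² = 23.74;  V(Y) = 28.85 − (5.35)² = 0.2275
Cov(X,Y) = 7.15 − (1.6)(5.35) = -1.41
V(-X - Y) = (-1)²·23.74 + (-1)²·0.2275 + 2·(-1)·(-1)·-1.41 = 21.1475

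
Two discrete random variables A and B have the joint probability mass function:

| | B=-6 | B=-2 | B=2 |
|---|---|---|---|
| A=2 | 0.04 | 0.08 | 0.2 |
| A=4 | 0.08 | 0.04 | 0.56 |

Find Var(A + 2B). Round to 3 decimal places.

E[A] = 3.36,  E[B] = 0.56,  E[AB] = 2.24
Var(A) = 12.16 − (3.36)² = 0.8704;  Var(B) = 7.84 − (0.56)² = 7.5264
Cov(A,B) = 2.24 − (3.36)(0.56) = 0.3584
Var(A + 2B) = (1)²·0.8704 + (2)²·7.5264 + 2·(1)·(2)·0.3584 = 32.4096

32.410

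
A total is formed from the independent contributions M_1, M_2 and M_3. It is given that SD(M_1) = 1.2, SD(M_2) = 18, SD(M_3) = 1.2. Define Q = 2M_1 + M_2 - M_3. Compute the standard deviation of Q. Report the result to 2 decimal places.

V(M_1) = 1.44, V(M_2) = 324, V(M_3) = 1.44
By independence, V(Q) = (2)²V(M_1) + (1)²V(M_2) + (-1)²V(M_3)
= (2)²·1.44 + (1)²·324 + (-1)²·1.44 = 331.2
SD(Q) = √331.2 ≈ 18.20

18.20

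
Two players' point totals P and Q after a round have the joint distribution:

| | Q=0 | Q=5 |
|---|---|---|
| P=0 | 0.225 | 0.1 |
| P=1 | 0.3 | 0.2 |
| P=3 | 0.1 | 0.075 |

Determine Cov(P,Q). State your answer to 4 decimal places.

E[P] = 1.025,  E[Q] = 1.875
E[PQ] = 2.125
Cov(P,Q) = E[PQ] − E[P]E[Q] = 2.125 − (1.025)(1.875) = 0.203125

0.2031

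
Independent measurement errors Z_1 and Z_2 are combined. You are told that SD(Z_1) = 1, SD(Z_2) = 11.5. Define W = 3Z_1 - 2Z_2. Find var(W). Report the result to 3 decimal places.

538.000

var(Z_1) = 1, var(Z_2) = 132.25
By independence, var(W) = (3)²var(Z_1) + (-2)²var(Z_2)
= (3)²·1 + (-2)²·132.25 = 538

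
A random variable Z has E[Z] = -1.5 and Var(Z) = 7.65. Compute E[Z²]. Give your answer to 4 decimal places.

9.9000

E[Z²] = Var(Z) + (E[Z])² = 7.65 + (-1.5)² = 9.9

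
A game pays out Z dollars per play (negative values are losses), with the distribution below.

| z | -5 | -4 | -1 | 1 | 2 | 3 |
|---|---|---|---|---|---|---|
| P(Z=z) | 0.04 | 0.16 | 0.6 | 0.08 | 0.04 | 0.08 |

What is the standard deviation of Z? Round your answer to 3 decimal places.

E[Z] = (-5)(0.04) + (-4)(0.16) + (-1)(0.6) + (1)(0.08) + (2)(0.04) + (3)(0.08) = -1.04
E[Z²] = (-5)²(0.04) + (-4)²(0.16) + (-1)²(0.6) + (1)²(0.08) + (2)²(0.04) + (3)²(0.08) = 5.12
V(Z) = E[Z²] − (E[Z])² = 5.12 − (-1.04)² = 4.0384
SD(Z) = √4.0384 ≈ 2.010

2.010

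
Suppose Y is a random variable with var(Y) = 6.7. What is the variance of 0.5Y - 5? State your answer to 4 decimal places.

1.6750

var(0.5Y - 5) = (0.5)²·var(Y) = 0.25·6.7 = 1.675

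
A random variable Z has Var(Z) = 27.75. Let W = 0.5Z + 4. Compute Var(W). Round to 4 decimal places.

Var(0.5Z + 4) = (0.5)²·Var(Z) = 0.25·27.75 = 6.9375

6.9375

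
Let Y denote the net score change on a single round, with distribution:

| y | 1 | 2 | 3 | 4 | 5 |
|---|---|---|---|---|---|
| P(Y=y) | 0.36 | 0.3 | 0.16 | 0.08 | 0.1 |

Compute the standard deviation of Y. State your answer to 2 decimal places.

1.29

E[Y] = (1)(0.36) + (2)(0.3) + (3)(0.16) + (4)(0.08) + (5)(0.1) = 2.26
E[Y²] = (1)²(0.36) + (2)²(0.3) + (3)²(0.16) + (4)²(0.08) + (5)²(0.1) = 6.78
var(Y) = E[Y²] − (E[Y])² = 6.78 − (2.26)² = 1.6724
SD(Y) = √1.6724 ≈ 1.29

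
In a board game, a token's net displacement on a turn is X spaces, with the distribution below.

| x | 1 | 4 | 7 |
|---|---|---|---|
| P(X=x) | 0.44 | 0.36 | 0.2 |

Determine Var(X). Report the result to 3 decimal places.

E[X] = (1)(0.44) + (4)(0.36) + (7)(0.2) = 3.28
E[X²] = (1)²(0.44) + (4)²(0.36) + (7)²(0.2) = 16
Var(X) = E[X²] − (E[X])² = 16 − (3.28)² = 5.2416

5.242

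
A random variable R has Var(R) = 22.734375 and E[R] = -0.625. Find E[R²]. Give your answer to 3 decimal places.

23.125

E[R²] = Var(R) + (E[R])² = 22.734375 + (-0.625)² = 23.125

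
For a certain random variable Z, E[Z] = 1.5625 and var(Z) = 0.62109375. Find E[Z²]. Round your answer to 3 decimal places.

E[Z²] = var(Z) + (E[Z])² = 0.62109375 + (1.5625)² = 3.0625

3.063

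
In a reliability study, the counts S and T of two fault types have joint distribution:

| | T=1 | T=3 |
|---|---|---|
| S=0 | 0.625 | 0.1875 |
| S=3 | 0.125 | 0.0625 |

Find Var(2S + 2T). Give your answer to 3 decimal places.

9.234

E[S] = 0.5625,  E[T] = 1.5,  E[ST] = 0.9375
Var(S) = 1.6875 − (0.5625)² = 1.37109375;  Var(T) = 3 − (1.5)² = 0.75
Cov(S,T) = 0.9375 − (0.5625)(1.5) = 0.09375
Var(2S + 2T) = (2)²·1.37109375 + (2)²·0.75 + 2·(2)·(2)·0.09375 = 9.234375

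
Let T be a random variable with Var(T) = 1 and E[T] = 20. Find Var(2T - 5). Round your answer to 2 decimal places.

Var(2T - 5) = (2)²·Var(T) = 4·1 = 4

4.00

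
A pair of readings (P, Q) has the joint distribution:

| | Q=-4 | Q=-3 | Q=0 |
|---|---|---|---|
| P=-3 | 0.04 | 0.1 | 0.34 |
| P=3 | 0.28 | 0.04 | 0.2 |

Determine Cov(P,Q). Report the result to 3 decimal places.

-2.136

E[P] = 0.12,  E[Q] = -1.7
E[PQ] = -2.34
Cov(P,Q) = E[PQ] − E[P]E[Q] = -2.34 − (0.12)(-1.7) = -2.136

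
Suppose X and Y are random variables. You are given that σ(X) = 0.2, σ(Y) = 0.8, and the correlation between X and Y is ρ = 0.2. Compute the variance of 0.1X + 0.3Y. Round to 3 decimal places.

0.060

V(X) = (0.2)² = 0.04;  V(Y) = (0.8)² = 0.64
Cov(X,Y) = ρ·σ(X)·σ(Y) = 0.2·0.2·0.8 = 0.032
V(0.1X + 0.3Y) = (0.1)²·V(X) + (0.3)²·V(Y) + 2·(0.1)·(0.3)·Cov(X,Y)
= 0.01·0.04 + 0.09·0.64 + 0.06·0.032 = 0.05992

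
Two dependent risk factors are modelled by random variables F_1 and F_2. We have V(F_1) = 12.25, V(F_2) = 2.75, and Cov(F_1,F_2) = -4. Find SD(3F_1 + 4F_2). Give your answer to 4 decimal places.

V(3F_1 + 4F_2) = (3)²·V(F_1) + (4)²·V(F_2) + 2·(3)·(4)·Cov(F_1,F_2)
= 9·12.25 + 16·2.75 + 24·-4 = 58.25
SD(3F_1 + 4F_2) = √58.25 ≈ 7.6322

7.6322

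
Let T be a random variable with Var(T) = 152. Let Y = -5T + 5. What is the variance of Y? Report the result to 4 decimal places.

Var(-5T + 5) = (-5)²·Var(T) = 25·152 = 3800

3800.0000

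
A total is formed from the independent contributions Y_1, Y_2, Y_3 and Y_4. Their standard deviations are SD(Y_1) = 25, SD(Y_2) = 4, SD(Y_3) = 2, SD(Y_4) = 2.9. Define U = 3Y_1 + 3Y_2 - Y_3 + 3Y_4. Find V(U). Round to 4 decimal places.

V(Y_1) = 625, V(Y_2) = 16, V(Y_3) = 4, V(Y_4) = 8.41
By independence, V(U) = (3)²V(Y_1) + (3)²V(Y_2) + (-1)²V(Y_3) + (3)²V(Y_4)
= (3)²·625 + (3)²·16 + (-1)²·4 + (3)²·8.41 = 5848.69

5848.6900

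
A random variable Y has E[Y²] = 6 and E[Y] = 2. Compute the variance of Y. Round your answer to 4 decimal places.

V(Y) = 6 − (2)² = 2

2.0000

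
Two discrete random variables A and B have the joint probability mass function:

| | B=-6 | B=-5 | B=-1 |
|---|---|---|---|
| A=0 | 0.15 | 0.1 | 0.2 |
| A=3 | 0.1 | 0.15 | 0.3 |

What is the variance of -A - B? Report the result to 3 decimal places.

8.240

E[A] = 1.65,  E[B] = -3.25,  E[AB] = -4.95
var(A) = 4.95 − (1.65)² = 2.2275;  var(B) = 15.75 − (-3.25)² = 5.1875
cov(A,B) = -4.95 − (1.65)(-3.25) = 0.4125
var(-A - B) = (-1)²·2.2275 + (-1)²·5.1875 + 2·(-1)·(-1)·0.4125 = 8.24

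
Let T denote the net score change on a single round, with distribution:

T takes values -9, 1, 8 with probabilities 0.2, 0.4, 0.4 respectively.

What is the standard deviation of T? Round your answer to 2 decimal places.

E[T] = (-9)(0.2) + (1)(0.4) + (8)(0.4) = 1.8
E[T²] = (-9)²(0.2) + (1)²(0.4) + (8)²(0.4) = 42.2
V(T) = E[T²] − (E[T])² = 42.2 − (1.8)² = 38.96
SD(T) = √38.96 ≈ 6.24

6.24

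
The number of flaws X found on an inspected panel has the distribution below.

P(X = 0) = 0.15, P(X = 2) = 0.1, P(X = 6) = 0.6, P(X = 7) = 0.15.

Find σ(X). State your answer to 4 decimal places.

E[X] = (0)(0.15) + (2)(0.1) + (6)(0.6) + (7)(0.15) = 4.85
E[X²] = (0)²(0.15) + (2)²(0.1) + (6)²(0.6) + (7)²(0.15) = 29.35
Var(X) = E[X²] − (E[X])² = 29.35 − (4.85)² = 5.8275
σ(X) = √5.8275 ≈ 2.4140

2.4140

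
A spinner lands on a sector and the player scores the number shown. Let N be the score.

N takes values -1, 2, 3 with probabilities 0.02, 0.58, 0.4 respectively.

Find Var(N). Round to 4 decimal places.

E[N] = (-1)(0.02) + (2)(0.58) + (3)(0.4) = 2.34
E[N²] = (-1)²(0.02) + (2)²(0.58) + (3)²(0.4) = 5.94
Var(N) = E[N²] − (E[N])² = 5.94 − (2.34)² = 0.4644

0.4644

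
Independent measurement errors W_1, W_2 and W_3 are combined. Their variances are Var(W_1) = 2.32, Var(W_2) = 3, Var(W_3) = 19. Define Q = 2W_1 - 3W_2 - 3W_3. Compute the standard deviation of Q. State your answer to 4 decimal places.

14.3972

By independence, Var(Q) = (2)²Var(W_1) + (-3)²Var(W_2) + (-3)²Var(W_3)
= (2)²·2.32 + (-3)²·3 + (-3)²·19 = 207.28
SD(Q) = √207.28 ≈ 14.3972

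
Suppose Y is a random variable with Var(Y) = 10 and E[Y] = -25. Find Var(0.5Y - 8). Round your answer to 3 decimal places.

Var(0.5Y - 8) = (0.5)²·Var(Y) = 0.25·10 = 2.5

2.500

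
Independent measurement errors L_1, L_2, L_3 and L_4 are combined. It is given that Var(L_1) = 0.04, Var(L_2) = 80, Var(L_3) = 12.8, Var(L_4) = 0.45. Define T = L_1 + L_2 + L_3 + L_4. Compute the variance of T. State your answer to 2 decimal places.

93.29

By independence, Var(T) = (1)²Var(L_1) + (1)²Var(L_2) + (1)²Var(L_3) + (1)²Var(L_4)
= (1)²·0.04 + (1)²·80 + (1)²·12.8 + (1)²·0.45 = 93.29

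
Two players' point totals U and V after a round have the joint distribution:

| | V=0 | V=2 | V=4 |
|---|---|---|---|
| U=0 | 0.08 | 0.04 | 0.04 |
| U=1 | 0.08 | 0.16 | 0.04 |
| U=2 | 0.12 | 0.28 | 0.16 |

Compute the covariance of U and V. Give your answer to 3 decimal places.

0.192

E[U] = 1.4,  E[V] = 1.92
E[UV] = 2.88
cov(U,V) = E[UV] − E[U]E[V] = 2.88 − (1.4)(1.92) = 0.192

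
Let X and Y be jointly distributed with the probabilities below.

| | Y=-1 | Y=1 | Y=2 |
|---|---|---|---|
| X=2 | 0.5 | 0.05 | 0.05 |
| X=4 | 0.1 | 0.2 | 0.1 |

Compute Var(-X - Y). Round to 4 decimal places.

E[X] = 2.8,  E[Y] = -0.05,  E[XY] = 0.5
Var(X) = 8.8 − (2.8)² = 0.96;  Var(Y) = 1.45 − (-0.05)² = 1.4475
Cov(X,Y) = 0.5 − (2.8)(-0.05) = 0.64
Var(-X - Y) = (-1)²·0.96 + (-1)²·1.4475 + 2·(-1)·(-1)·0.64 = 3.6875

3.6875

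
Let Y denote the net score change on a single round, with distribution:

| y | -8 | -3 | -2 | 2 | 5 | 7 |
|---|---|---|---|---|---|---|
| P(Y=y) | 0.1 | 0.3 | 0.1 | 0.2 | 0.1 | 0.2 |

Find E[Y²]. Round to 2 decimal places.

22.60

E[Y²] = (-8)²(0.1) + (-3)²(0.3) + (-2)²(0.1) + (2)²(0.2) + (5)²(0.1) + (7)²(0.2) = 22.6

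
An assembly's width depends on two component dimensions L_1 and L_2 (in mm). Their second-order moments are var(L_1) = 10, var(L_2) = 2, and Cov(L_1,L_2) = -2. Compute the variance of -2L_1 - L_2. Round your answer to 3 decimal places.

var(-2L_1 - L_2) = (-2)²·var(L_1) + (-1)²·var(L_2) + 2·(-2)·(-1)·Cov(L_1,L_2)
= 4·10 + 1·2 + 4·-2 = 34

34.000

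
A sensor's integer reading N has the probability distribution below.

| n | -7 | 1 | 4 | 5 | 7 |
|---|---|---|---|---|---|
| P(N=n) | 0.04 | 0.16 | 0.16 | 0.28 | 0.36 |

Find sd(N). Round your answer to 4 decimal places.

E[N] = (-7)(0.04) + (1)(0.16) + (4)(0.16) + (5)(0.28) + (7)(0.36) = 4.44
E[N²] = (-7)²(0.04) + (1)²(0.16) + (4)²(0.16) + (5)²(0.28) + (7)²(0.36) = 29.32
Var(N) = E[N²] − (E[N])² = 29.32 − (4.44)² = 9.6064
sd(N) = √9.6064 ≈ 3.0994

3.0994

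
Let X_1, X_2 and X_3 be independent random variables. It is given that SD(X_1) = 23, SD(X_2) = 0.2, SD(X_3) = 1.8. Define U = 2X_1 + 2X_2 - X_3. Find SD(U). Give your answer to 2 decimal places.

46.04

Var(X_1) = 529, Var(X_2) = 0.04, Var(X_3) = 3.24
By independence, Var(U) = (2)²Var(X_1) + (2)²Var(X_2) + (-1)²Var(X_3)
= (2)²·529 + (2)²·0.04 + (-1)²·3.24 = 2119.4
SD(U) = √2119.4 ≈ 46.04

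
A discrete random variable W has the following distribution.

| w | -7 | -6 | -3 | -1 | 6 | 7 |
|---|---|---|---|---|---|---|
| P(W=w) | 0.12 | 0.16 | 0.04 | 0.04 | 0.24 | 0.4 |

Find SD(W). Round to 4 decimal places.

5.9230

E[W] = (-7)(0.12) + (-6)(0.16) + (-3)(0.04) + (-1)(0.04) + (6)(0.24) + (7)(0.4) = 2.28
E[W²] = (-7)²(0.12) + (-6)²(0.16) + (-3)²(0.04) + (-1)²(0.04) + (6)²(0.24) + (7)²(0.4) = 40.28
var(W) = E[W²] − (E[W])² = 40.28 − (2.28)² = 35.0816
SD(W) = √35.0816 ≈ 5.9230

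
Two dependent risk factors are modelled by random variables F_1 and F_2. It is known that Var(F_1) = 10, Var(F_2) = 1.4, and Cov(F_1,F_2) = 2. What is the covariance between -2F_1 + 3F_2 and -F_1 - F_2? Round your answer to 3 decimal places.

Cov(-2F_1 + 3F_2, -F_1 - F_2) = (-2)(-1)Var(F_1) + (3)(-1)Var(F_2) + [(-2)(-1) + (3)(-1)]Cov(F_1,F_2)
= 2·10 + -3·1.4 + -1·2 = 13.8

13.800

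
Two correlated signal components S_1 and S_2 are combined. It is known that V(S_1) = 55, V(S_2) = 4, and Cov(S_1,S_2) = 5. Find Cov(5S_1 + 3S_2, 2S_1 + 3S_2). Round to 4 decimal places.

Cov(5S_1 + 3S_2, 2S_1 + 3S_2) = (5)(2)V(S_1) + (3)(3)V(S_2) + [(5)(3) + (3)(2)]Cov(S_1,S_2)
= 10·55 + 9·4 + 21·5 = 691

691.0000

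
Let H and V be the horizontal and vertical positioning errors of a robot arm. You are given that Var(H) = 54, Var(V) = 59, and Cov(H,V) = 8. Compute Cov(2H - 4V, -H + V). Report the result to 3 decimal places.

Cov(2H - 4V, -H + V) = (2)(-1)Var(H) + (-4)(1)Var(V) + [(2)(1) + (-4)(-1)]Cov(H,V)
= -2·54 + -4·59 + 6·8 = -296

-296.000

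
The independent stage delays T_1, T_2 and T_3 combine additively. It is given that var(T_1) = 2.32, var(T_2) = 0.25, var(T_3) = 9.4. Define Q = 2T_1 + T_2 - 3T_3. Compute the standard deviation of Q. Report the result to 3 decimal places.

9.702

By independence, var(Q) = (2)²var(T_1) + (1)²var(T_2) + (-3)²var(T_3)
= (2)²·2.32 + (1)²·0.25 + (-3)²·9.4 = 94.13
σ(Q) = √94.13 ≈ 9.702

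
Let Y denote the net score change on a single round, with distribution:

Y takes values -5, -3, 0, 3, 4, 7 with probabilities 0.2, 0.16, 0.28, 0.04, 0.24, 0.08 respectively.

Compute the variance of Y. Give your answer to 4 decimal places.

14.5344

E[Y] = (-5)(0.2) + (-3)(0.16) + (0)(0.28) + (3)(0.04) + (4)(0.24) + (7)(0.08) = 0.16
E[Y²] = (-5)²(0.2) + (-3)²(0.16) + (0)²(0.28) + (3)²(0.04) + (4)²(0.24) + (7)²(0.08) = 14.56
Var(Y) = E[Y²] − (E[Y])² = 14.56 − (0.16)² = 14.5344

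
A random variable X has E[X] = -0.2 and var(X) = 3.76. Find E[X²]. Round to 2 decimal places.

3.80

E[X²] = var(X) + (E[X])² = 3.76 + (-0.2)² = 3.8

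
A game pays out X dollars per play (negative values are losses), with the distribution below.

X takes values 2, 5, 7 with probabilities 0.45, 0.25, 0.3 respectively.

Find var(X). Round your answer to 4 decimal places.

4.6875

E[X] = (2)(0.45) + (5)(0.25) + (7)(0.3) = 4.25
E[X²] = (2)²(0.45) + (5)²(0.25) + (7)²(0.3) = 22.75
var(X) = E[X²] − (E[X])² = 22.75 − (4.25)² = 4.6875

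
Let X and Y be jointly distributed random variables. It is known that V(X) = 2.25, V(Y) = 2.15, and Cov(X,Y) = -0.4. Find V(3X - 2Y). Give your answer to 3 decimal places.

33.650

V(3X - 2Y) = (3)²·V(X) + (-2)²·V(Y) + 2·(3)·(-2)·Cov(X,Y)
= 9·2.25 + 4·2.15 + -12·-0.4 = 33.65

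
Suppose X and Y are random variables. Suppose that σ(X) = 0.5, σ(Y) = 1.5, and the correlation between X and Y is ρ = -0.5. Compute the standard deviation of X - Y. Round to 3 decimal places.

V(X) = (0.5)² = 0.25;  V(Y) = (1.5)² = 2.25
Cov(X,Y) = ρ·σ(X)·σ(Y) = -0.5·0.5·1.5 = -0.375
V(X - Y) = (1)²·V(X) + (-1)²·V(Y) + 2·(1)·(-1)·Cov(X,Y)
= 1·0.25 + 1·2.25 + -2·-0.375 = 3.25
σ(X - Y) = √3.25 ≈ 1.803

1.803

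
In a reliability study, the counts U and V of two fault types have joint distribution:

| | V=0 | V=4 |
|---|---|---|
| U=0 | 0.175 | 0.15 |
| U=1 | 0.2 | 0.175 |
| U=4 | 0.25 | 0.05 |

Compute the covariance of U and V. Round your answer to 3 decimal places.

-0.863

E[U] = 1.575,  E[V] = 1.5
E[UV] = 1.5
Cov(U,V) = E[UV] − E[U]E[V] = 1.5 − (1.575)(1.5) = -0.8625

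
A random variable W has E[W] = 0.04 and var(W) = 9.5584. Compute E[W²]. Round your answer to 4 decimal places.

9.5600

E[W²] = var(W) + (E[W])² = 9.5584 + (0.04)² = 9.56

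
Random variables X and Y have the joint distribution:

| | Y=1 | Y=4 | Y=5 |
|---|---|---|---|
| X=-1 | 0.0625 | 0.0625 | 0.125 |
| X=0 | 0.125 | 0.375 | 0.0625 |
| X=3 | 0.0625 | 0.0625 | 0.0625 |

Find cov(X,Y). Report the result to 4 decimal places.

-0.1563

E[X] = 0.3125,  E[Y] = 3.5
E[XY] = 0.9375
cov(X,Y) = E[XY] − E[X]E[Y] = 0.9375 − (0.3125)(3.5) = -0.15625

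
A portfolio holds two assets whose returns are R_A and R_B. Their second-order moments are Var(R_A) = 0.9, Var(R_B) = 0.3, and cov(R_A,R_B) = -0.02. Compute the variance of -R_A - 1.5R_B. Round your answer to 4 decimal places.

1.5150

Var(-R_A - 1.5R_B) = (-1)²·Var(R_A) + (-1.5)²·Var(R_B) + 2·(-1)·(-1.5)·cov(R_A,R_B)
= 1·0.9 + 2.25·0.3 + 3·-0.02 = 1.515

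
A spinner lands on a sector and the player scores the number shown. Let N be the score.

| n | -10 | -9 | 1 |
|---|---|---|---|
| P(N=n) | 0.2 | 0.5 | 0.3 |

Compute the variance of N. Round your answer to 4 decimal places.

22.3600

E[N] = (-10)(0.2) + (-9)(0.5) + (1)(0.3) = -6.2
E[N²] = (-10)²(0.2) + (-9)²(0.5) + (1)²(0.3) = 60.8
V(N) = E[N²] − (E[N])² = 60.8 − (-6.2)² = 22.36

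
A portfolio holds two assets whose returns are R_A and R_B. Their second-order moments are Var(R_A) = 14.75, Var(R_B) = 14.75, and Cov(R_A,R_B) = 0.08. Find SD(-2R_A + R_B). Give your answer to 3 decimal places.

8.569

Var(-2R_A + R_B) = (-2)²·Var(R_A) + (1)²·Var(R_B) + 2·(-2)·(1)·Cov(R_A,R_B)
= 4·14.75 + 1·14.75 + -4·0.08 = 73.43
SD(-2R_A + R_B) = √73.43 ≈ 8.569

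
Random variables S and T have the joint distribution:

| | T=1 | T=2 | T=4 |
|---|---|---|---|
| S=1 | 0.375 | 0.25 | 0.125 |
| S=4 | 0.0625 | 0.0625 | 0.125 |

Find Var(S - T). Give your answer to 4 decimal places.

2.0898

E[S] = 1.75,  E[T] = 2.0625,  E[ST] = 4.125
Var(S) = 4.75 − (1.75)² = 1.6875;  Var(T) = 5.6875 − (2.0625)² = 1.43359375
Cov(S,T) = 4.125 − (1.75)(2.0625) = 0.515625
Var(S - T) = (1)²·1.6875 + (-1)²·1.43359375 + 2·(1)·(-1)·0.515625 = 2.08984375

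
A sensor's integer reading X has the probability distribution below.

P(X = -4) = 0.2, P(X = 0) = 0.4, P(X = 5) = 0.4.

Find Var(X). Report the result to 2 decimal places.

11.76

E[X] = (-4)(0.2) + (0)(0.4) + (5)(0.4) = 1.2
E[X²] = (-4)²(0.2) + (0)²(0.4) + (5)²(0.4) = 13.2
Var(X) = E[X²] − (E[X])² = 13.2 − (1.2)² = 11.76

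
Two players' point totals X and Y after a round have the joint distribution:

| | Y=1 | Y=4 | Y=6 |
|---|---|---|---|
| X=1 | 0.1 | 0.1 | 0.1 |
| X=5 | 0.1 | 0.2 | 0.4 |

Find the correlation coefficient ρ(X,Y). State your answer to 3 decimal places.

0.252

E[X] = 3.8,  E[Y] = 4.4
E[XY] = 17.6
cov(X,Y) = E[XY] − E[X]E[Y] = 17.6 − (3.8)(4.4) = 0.88
Var(X) = 3.36,  Var(Y) = 3.64
ρ = 0.88 / √(3.36·3.64) ≈ 0.252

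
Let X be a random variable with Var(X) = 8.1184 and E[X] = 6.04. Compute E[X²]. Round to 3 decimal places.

44.600

E[X²] = Var(X) + (E[X])² = 8.1184 + (6.04)² = 44.6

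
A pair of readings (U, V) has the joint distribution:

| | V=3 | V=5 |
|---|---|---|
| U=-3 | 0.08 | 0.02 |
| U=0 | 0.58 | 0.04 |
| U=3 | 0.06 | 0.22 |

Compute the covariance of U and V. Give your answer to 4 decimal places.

E[U] = 0.54,  E[V] = 3.56
E[UV] = 2.82
Cov(U,V) = E[UV] − E[U]E[V] = 2.82 − (0.54)(3.56) = 0.8976

0.8976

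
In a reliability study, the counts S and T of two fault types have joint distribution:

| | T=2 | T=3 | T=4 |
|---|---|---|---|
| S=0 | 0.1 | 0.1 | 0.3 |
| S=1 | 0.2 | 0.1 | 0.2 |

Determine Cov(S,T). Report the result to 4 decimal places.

-0.1000

E[S] = 0.5,  E[T] = 3.2
E[ST] = 1.5
Cov(S,T) = E[ST] − E[S]E[T] = 1.5 − (0.5)(3.2) = -0.1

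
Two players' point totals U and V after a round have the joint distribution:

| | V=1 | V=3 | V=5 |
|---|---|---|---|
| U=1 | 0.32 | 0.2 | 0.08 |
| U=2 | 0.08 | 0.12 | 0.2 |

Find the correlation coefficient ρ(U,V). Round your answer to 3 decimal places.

E[U] = 1.4,  E[V] = 2.76
E[UV] = 4.2
Cov(U,V) = E[UV] − E[U]E[V] = 4.2 − (1.4)(2.76) = 0.336
Var(U) = 0.24,  Var(V) = 2.6624
ρ = 0.336 / √(0.24·2.6624) ≈ 0.420

0.420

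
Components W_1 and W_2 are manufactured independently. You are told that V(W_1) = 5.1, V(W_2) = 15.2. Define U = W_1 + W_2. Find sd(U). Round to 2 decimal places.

4.51

By independence, V(U) = (1)²V(W_1) + (1)²V(W_2)
= (1)²·5.1 + (1)²·15.2 = 20.3
sd(U) = √20.3 ≈ 4.51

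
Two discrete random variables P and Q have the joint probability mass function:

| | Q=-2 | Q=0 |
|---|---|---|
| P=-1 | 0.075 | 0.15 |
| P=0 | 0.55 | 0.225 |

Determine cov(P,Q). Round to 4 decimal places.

E[P] = -0.225,  E[Q] = -1.25
E[PQ] = 0.15
cov(P,Q) = E[PQ] − E[P]E[Q] = 0.15 − (-0.225)(-1.25) = -0.13125

-0.1313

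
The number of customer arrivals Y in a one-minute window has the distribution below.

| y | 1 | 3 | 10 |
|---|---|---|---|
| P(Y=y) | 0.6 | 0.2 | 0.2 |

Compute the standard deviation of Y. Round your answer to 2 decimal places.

E[Y] = (1)(0.6) + (3)(0.2) + (10)(0.2) = 3.2
E[Y²] = (1)²(0.6) + (3)²(0.2) + (10)²(0.2) = 22.4
V(Y) = E[Y²] − (E[Y])² = 22.4 − (3.2)² = 12.16
σ(Y) = √12.16 ≈ 3.49

3.49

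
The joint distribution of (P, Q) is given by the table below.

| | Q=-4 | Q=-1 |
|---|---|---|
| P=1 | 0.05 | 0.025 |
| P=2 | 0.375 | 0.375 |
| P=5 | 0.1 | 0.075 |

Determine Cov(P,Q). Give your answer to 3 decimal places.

E[P] = 2.45,  E[Q] = -2.575
E[PQ] = -6.35
Cov(P,Q) = E[PQ] − E[P]E[Q] = -6.35 − (2.45)(-2.575) = -0.04125

-0.041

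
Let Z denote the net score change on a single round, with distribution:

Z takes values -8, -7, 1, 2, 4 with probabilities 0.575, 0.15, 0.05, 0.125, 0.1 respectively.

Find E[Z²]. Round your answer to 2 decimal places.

46.30

E[Z²] = (-8)²(0.575) + (-7)²(0.15) + (1)²(0.05) + (2)²(0.125) + (4)²(0.1) = 46.3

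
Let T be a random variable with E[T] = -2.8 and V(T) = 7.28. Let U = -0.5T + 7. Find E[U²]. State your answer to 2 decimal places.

72.38

E[-0.5T + 7] = -0.5·-2.8 + 7 = 8.4
V(-0.5T + 7) = (-0.5)²·7.28 = 1.82
E[U²] = V(U) + (E[U])² = 1.82 + (8.4)² = 72.38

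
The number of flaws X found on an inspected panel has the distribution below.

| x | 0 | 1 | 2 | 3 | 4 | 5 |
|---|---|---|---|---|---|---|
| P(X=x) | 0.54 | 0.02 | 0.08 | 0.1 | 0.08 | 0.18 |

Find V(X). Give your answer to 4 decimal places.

4.1300

E[X] = (0)(0.54) + (1)(0.02) + (2)(0.08) + (3)(0.1) + (4)(0.08) + (5)(0.18) = 1.7
E[X²] = (0)²(0.54) + (1)²(0.02) + (2)²(0.08) + (3)²(0.1) + (4)²(0.08) + (5)²(0.18) = 7.02
V(X) = E[X²] − (E[X])² = 7.02 − (1.7)² = 4.13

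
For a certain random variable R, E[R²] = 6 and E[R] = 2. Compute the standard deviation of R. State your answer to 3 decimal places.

Var(R) = 6 − (2)² = 2
sd(R) = √2 ≈ 1.414

1.414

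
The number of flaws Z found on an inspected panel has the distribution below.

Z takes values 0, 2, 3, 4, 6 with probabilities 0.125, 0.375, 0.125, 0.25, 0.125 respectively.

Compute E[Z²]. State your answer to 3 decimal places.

11.125

E[Z²] = (0)²(0.125) + (2)²(0.375) + (3)²(0.125) + (4)²(0.25) + (6)²(0.125) = 11.125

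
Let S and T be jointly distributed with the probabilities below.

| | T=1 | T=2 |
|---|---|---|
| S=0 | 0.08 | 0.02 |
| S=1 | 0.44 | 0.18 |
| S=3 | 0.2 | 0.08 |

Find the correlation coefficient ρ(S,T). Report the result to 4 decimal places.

E[S] = 1.46,  E[T] = 1.28
E[ST] = 1.88
cov(S,T) = E[ST] − E[S]E[T] = 1.88 − (1.46)(1.28) = 0.0112
Var(S) = 1.0084,  Var(T) = 0.2016
ρ = 0.0112 / √(1.0084·0.2016) ≈ 0.0248

0.0248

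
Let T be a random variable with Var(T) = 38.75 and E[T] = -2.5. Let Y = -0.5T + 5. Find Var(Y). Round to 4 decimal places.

Var(-0.5T + 5) = (-0.5)²·Var(T) = 0.25·38.75 = 9.6875

9.6875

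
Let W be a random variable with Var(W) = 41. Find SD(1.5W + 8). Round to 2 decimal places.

9.60

Var(1.5W + 8) = (1.5)²·41 = 92.25
SD(1.5W + 8) = √92.25 ≈ 9.60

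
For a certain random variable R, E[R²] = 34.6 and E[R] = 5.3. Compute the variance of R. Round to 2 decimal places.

6.51

V(R) = 34.6 − (5.3)² = 6.51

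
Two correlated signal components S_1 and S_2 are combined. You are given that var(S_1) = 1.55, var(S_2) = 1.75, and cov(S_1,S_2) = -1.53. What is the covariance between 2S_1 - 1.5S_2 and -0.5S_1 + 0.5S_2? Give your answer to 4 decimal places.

cov(2S_1 - 1.5S_2, -0.5S_1 + 0.5S_2) = (2)(-0.5)var(S_1) + (-1.5)(0.5)var(S_2) + [(2)(0.5) + (-1.5)(-0.5)]cov(S_1,S_2)
= -1·1.55 + -0.75·1.75 + 1.75·-1.53 = -5.54

-5.5400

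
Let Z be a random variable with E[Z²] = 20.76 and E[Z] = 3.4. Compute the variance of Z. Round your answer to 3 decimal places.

9.200

V(Z) = 20.76 − (3.4)² = 9.2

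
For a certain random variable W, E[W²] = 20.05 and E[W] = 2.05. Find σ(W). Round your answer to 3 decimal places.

3.981

var(W) = 20.05 − (2.05)² = 15.8475
σ(W) = √15.8475 ≈ 3.981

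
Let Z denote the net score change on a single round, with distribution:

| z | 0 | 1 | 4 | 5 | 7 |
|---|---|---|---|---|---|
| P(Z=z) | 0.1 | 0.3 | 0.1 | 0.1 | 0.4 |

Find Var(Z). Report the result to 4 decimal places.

8.0000

E[Z] = (0)(0.1) + (1)(0.3) + (4)(0.1) + (5)(0.1) + (7)(0.4) = 4
E[Z²] = (0)²(0.1) + (1)²(0.3) + (4)²(0.1) + (5)²(0.1) + (7)²(0.4) = 24
Var(Z) = E[Z²] − (E[Z])² = 24 − (4)² = 8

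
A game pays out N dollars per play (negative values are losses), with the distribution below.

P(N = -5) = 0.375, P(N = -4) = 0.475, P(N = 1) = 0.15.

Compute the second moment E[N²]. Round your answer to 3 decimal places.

E[N²] = (-5)²(0.375) + (-4)²(0.475) + (1)²(0.15) = 17.125

17.125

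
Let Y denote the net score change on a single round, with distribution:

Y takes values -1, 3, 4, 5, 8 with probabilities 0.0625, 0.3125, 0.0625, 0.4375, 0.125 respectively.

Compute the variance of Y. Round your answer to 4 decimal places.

4.2148

E[Y] = (-1)(0.0625) + (3)(0.3125) + (4)(0.0625) + (5)(0.4375) + (8)(0.125) = 4.3125
E[Y²] = (-1)²(0.0625) + (3)²(0.3125) + (4)²(0.0625) + (5)²(0.4375) + (8)²(0.125) = 22.8125
Var(Y) = E[Y²] − (E[Y])² = 22.8125 − (4.3125)² = 4.21484375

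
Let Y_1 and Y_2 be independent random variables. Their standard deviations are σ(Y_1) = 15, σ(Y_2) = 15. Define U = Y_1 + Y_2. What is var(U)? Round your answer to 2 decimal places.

var(Y_1) = 225, var(Y_2) = 225
By independence, var(U) = (1)²var(Y_1) + (1)²var(Y_2)
= (1)²·225 + (1)²·225 = 450

450.00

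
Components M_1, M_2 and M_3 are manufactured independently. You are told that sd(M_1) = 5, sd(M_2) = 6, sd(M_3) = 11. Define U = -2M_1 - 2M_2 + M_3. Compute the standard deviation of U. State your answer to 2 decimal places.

Var(M_1) = 25, Var(M_2) = 36, Var(M_3) = 121
By independence, Var(U) = (-2)²Var(M_1) + (-2)²Var(M_2) + (1)²Var(M_3)
= (-2)²·25 + (-2)²·36 + (1)²·121 = 365
sd(U) = √365 ≈ 19.10

19.10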